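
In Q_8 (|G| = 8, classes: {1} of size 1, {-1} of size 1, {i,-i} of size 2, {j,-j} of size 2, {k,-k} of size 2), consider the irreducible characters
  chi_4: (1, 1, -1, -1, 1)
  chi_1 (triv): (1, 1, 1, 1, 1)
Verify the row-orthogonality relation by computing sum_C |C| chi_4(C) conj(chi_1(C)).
Sum = 0; so <chi_4, chi_1> = 0 (distinct irreducibles are orthogonal).

Compute term by term over conjugacy classes (|C| * chi_4(C) * conj(chi_1(C))):
  1*(1)*conj(1) + 1*(1)*conj(1) + 2*(-1)*conj(1) + 2*(-1)*conj(1) + 2*(1)*conj(1)
  = (1) + (1) + (-2) + (-2) + (2)
  = 0.
Dividing by |G| = 8 gives 0/8 = 0, matching the row-orthogonality relation <chi_4, chi_1> = [chi_4 = chi_1].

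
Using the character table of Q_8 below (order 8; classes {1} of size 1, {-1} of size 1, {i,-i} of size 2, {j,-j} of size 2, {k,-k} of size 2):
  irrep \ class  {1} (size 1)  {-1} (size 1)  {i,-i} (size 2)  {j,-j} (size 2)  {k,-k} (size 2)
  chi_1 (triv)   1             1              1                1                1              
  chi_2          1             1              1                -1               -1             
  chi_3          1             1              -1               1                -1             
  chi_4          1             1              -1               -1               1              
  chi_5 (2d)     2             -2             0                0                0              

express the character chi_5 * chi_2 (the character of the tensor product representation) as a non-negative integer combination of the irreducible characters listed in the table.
chi_5 tensor chi_2 = chi_5 (all other irreducibles have multiplicity 0).

Explanation: The character of a tensor product is the pointwise product (chi_5 * chi_2)(C) = chi_5(C) * chi_2(C):
  {1}: (2)*(1), {-1}: (-2)*(1), {i,-i}: (0)*(1), {j,-j}: (0)*(-1), {k,-k}: (0)*(-1)
so (chi_5 * chi_2) takes values
  {1} -> 2, {-1} -> -2, {i,-i} -> 0, {j,-j} -> 0, {k,-k} -> 0.
Now take the inner product of this character with each irreducible chi from the table, <chi_5*chi_2, chi> = (1/8) sum_C |C| (chi_5*chi_2)(C) conj(chi(C)):
  <chi_5*chi_2, chi_1> = (1/8)[1*(2)*conj(1) + 1*(-2)*conj(1) + 2*(0)*conj(1) + 2*(0)*conj(1) + 2*(0)*conj(1)]
      = (1/8)[(2) + (-2) + (0) + (0) + (0)] = 0/8 = 0
  <chi_5*chi_2, chi_2> = (1/8)[1*(2)*conj(1) + 1*(-2)*conj(1) + 2*(0)*conj(1) + 2*(0)*conj(-1) + 2*(0)*conj(-1)]
      = (1/8)[(2) + (-2) + (0) + (0) + (0)] = 0/8 = 0
  <chi_5*chi_2, chi_3> = (1/8)[1*(2)*conj(1) + 1*(-2)*conj(1) + 2*(0)*conj(-1) + 2*(0)*conj(1) + 2*(0)*conj(-1)]
      = (1/8)[(2) + (-2) + (0) + (0) + (0)] = 0/8 = 0
  <chi_5*chi_2, chi_4> = (1/8)[1*(2)*conj(1) + 1*(-2)*conj(1) + 2*(0)*conj(-1) + 2*(0)*conj(-1) + 2*(0)*conj(1)]
      = (1/8)[(2) + (-2) + (0) + (0) + (0)] = 0/8 = 0
  <chi_5*chi_2, chi_5> = (1/8)[1*(2)*conj(2) + 1*(-2)*conj(-2) + 2*(0)*conj(0) + 2*(0)*conj(0) + 2*(0)*conj(0)]
      = (1/8)[(4) + (4) + (0) + (0) + (0)] = 8/8 = 1
Hence the multiplicities are chi_5: 1. Dimension check: dim(chi_5)*dim(chi_2) = 2*1 = 2 and sum (mult * dim) = 1*2 = 2.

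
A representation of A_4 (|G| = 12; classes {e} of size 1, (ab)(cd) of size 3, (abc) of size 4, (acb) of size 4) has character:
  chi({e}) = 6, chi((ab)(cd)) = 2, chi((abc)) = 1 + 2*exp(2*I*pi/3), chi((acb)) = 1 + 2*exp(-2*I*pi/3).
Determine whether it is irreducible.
Not irreducible (reducible): <chi, chi> = 6 > 1.

Reasoning: <chi, chi> = (1/|G|) sum_C |C| * |chi(C)|^2 = (1/12)[1*|6|^2 + 3*|2|^2 + 4*|1 + 2*exp(2*I*pi/3)|^2 + 4*|1 + 2*exp(-2*I*pi/3)|^2]
  = (1/12)[(36) + (12) + (12) + (12)] = 72/12 = 6.
(Exp terms are combined using exp(i*s)*conj(exp(i*t)) = exp(i*(s-t)), and sums of them are collapsed using the identity that for every m > 1 the m distinct m-th roots of unity sum to 0, e.g. 1 + exp(2*I*pi/3) + exp(-2*I*pi/3) = 0.)
A character is irreducible iff <chi, chi> = 1, so this representation is reducible.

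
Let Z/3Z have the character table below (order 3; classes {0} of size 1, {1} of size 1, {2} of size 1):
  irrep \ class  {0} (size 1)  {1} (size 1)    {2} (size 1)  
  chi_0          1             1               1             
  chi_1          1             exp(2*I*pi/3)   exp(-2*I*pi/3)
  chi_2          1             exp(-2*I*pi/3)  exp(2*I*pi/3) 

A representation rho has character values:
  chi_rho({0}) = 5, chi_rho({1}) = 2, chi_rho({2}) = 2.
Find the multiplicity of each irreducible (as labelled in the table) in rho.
Multiplicities: chi_0: 3, chi_1: 1, chi_2: 1.

Argument: Use <chi_rho, chi> = (1/|G|) sum_C |C| * chi_rho(C) * conj(chi(C)) with |G| = 3 for each irreducible chi in the table:
  <chi_rho, chi_0> = (1/3)[1*(5)*conj(1) + 1*(2)*conj(1) + 1*(2)*conj(1)]
      = (1/3)[(5) + (2) + (2)] = 9/3 = 3
  <chi_rho, chi_1> = (1/3)[1*(5)*conj(1) + 1*(2)*conj(exp(2*I*pi/3)) + 1*(2)*conj(exp(-2*I*pi/3))]
      = (1/3)[(5) + (1 + 3*exp(-2*I*pi/3) + exp(2*I*pi/3)) + (1 + exp(-2*I*pi/3) + 3*exp(2*I*pi/3))] = 3/3 = 1
  <chi_rho, chi_2> = (1/3)[1*(5)*conj(1) + 1*(2)*conj(exp(-2*I*pi/3)) + 1*(2)*conj(exp(2*I*pi/3))]
      = (1/3)[(5) + (1 + exp(-2*I*pi/3) + 3*exp(2*I*pi/3)) + (1 + 3*exp(-2*I*pi/3) + exp(2*I*pi/3))] = 3/3 = 1
(Exp terms are combined using exp(i*s)*conj(exp(i*t)) = exp(i*(s-t)), and sums of them are collapsed using the identity that for every m > 1 the m distinct m-th roots of unity sum to 0, e.g. 1 + exp(2*I*pi/3) + exp(-2*I*pi/3) = 0.)
Dimension check: dim(rho) = sum (mult * dim) = 3*1 + 1*1 + 1*1 = 5 = chi_rho(e) = 5.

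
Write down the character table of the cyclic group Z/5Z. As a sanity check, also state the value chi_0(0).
Character table of Z/5Z (irreps indexed chi_0,...,chi_4 with chi_k(m) = zeta_5^(k*m), zeta_5 = exp(2*pi*i/5)):
  irrep \ class  {0} (size 1)  {1} (size 1)    {2} (size 1)    {3} (size 1)    {4} (size 1)  
  chi_0          1             1               1               1               1             
  chi_1          1             exp(2*I*pi/5)   exp(4*I*pi/5)   exp(-4*I*pi/5)  exp(-2*I*pi/5)
  chi_2          1             exp(4*I*pi/5)   exp(-2*I*pi/5)  exp(2*I*pi/5)   exp(-4*I*pi/5)
  chi_3          1             exp(-4*I*pi/5)  exp(2*I*pi/5)   exp(-2*I*pi/5)  exp(4*I*pi/5) 
  chi_4          1             exp(-2*I*pi/5)  exp(-4*I*pi/5)  exp(4*I*pi/5)   exp(2*I*pi/5) 

Spot check: chi_0(0) = zeta_5^(0*0) = zeta_5^0 = 1.

Derivation: Z/5Z is abelian, so all 5 irreducible complex representations are 1-dimensional. They are given by chi_k(m) = zeta_5^(k*m) for k = 0,...,4. Row orthogonality: sum_m chi_k(m) conj(chi_l(m)) = 5 * [k = l].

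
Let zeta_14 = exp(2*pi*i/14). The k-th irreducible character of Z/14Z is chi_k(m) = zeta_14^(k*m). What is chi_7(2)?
chi_7(2) = zeta_14^14 = 1

Reasoning: chi_7(2) = zeta_14^(7*2) = zeta_14^14. Since zeta_14^14 = 1, this equals zeta_14^0 = exp(2*pi*i*0/14) = 1.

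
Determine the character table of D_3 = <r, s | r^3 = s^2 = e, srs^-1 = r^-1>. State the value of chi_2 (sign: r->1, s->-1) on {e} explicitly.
Conjugacy classes: {e} of size 1, {r^1, r^2} of size 2, {s, sr, ..., sr^2} of size 3.
Character table:
  irrep \ class              {e} (size 1)  {r^1, r^2} (size 2)  {s, sr, ..., sr^2} (size 3)
  chi_1 (triv)               1             1                    1                          
  chi_2 (sign: r->1, s->-1)  1             1                    -1                         
  chi_3 (2d, j=1)            2             -1                   0                          

Spot check: chi_2 (sign: r->1, s->-1) on {e} = 1.

Why: D_3 has order 2*3 = 6 with 3 conjugacy classes, hence 3 irreducibles. Sum of squared dims 1 + 1 + 4 = 6 = |G|. Linear characters come from the abelianisation; the 2-dimensional irreps have character r^k -> 2*cos(2*pi*j*k/3), reflections -> 0.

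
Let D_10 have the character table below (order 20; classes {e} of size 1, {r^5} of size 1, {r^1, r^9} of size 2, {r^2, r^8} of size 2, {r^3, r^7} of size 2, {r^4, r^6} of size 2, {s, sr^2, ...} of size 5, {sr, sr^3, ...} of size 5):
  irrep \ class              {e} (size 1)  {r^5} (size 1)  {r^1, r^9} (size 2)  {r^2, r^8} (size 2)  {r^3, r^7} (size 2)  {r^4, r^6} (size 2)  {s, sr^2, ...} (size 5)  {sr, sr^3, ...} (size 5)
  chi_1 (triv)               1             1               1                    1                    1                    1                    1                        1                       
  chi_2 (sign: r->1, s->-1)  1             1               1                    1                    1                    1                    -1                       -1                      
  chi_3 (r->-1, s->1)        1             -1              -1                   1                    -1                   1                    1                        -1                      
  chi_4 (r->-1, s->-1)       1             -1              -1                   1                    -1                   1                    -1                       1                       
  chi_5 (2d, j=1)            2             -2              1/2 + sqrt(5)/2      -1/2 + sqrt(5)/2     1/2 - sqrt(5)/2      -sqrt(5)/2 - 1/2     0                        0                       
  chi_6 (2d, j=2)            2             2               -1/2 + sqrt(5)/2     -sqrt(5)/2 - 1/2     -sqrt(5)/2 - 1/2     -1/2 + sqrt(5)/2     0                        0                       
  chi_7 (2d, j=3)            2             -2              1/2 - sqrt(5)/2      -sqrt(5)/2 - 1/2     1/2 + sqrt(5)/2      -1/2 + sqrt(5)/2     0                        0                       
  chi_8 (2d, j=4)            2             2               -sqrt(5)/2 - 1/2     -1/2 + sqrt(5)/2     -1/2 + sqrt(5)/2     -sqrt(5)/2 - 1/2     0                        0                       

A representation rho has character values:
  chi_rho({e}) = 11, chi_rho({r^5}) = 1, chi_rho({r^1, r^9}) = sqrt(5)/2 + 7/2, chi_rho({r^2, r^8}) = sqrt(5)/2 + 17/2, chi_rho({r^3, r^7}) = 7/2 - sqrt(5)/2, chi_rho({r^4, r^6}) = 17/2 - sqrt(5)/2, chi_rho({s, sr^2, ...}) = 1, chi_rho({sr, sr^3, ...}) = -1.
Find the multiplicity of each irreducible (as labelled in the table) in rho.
Multiplicities: chi_1: 3, chi_2: 3, chi_3: 2, chi_4: 1, chi_5: 1, chi_6: 0, chi_7: 0, chi_8: 0.

Use <chi_rho, chi> = (1/|G|) sum_C |C| * chi_rho(C) * conj(chi(C)) with |G| = 20 for each irreducible chi in the table:
  <chi_rho, chi_1> = (1/20)[1*(11)*conj(1) + 1*(1)*conj(1) + 2*(sqrt(5)/2 + 7/2)*conj(1) + 2*(sqrt(5)/2 + 17/2)*conj(1) + 2*(7/2 - sqrt(5)/2)*conj(1) + 2*(17/2 - sqrt(5)/2)*conj(1) + 5*(1)*conj(1) + 5*(-1)*conj(1)]
      = (1/20)[(11) + (1) + (sqrt(5) + 7) + (sqrt(5) + 17) + (7 - sqrt(5)) + (17 - sqrt(5)) + (5) + (-5)] = 60/20 = 3
  <chi_rho, chi_2> = (1/20)[1*(11)*conj(1) + 1*(1)*conj(1) + 2*(sqrt(5)/2 + 7/2)*conj(1) + 2*(sqrt(5)/2 + 17/2)*conj(1) + 2*(7/2 - sqrt(5)/2)*conj(1) + 2*(17/2 - sqrt(5)/2)*conj(1) + 5*(1)*conj(-1) + 5*(-1)*conj(-1)]
      = (1/20)[(11) + (1) + (sqrt(5) + 7) + (sqrt(5) + 17) + (7 - sqrt(5)) + (17 - sqrt(5)) + (-5) + (5)] = 60/20 = 3
  <chi_rho, chi_3> = (1/20)[1*(11)*conj(1) + 1*(1)*conj(-1) + 2*(sqrt(5)/2 + 7/2)*conj(-1) + 2*(sqrt(5)/2 + 17/2)*conj(1) + 2*(7/2 - sqrt(5)/2)*conj(-1) + 2*(17/2 - sqrt(5)/2)*conj(1) + 5*(1)*conj(1) + 5*(-1)*conj(-1)]
      = (1/20)[(11) + (-1) + (-7 - sqrt(5)) + (sqrt(5) + 17) + (-7 + sqrt(5)) + (17 - sqrt(5)) + (5) + (5)] = 40/20 = 2
  <chi_rho, chi_4> = (1/20)[1*(11)*conj(1) + 1*(1)*conj(-1) + 2*(sqrt(5)/2 + 7/2)*conj(-1) + 2*(sqrt(5)/2 + 17/2)*conj(1) + 2*(7/2 - sqrt(5)/2)*conj(-1) + 2*(17/2 - sqrt(5)/2)*conj(1) + 5*(1)*conj(-1) + 5*(-1)*conj(1)]
      = (1/20)[(11) + (-1) + (-7 - sqrt(5)) + (sqrt(5) + 17) + (-7 + sqrt(5)) + (17 - sqrt(5)) + (-5) + (-5)] = 20/20 = 1
  <chi_rho, chi_5> = (1/20)[1*(11)*conj(2) + 1*(1)*conj(-2) + 2*(sqrt(5)/2 + 7/2)*conj(1/2 + sqrt(5)/2) + 2*(sqrt(5)/2 + 17/2)*conj(-1/2 + sqrt(5)/2) + 2*(7/2 - sqrt(5)/2)*conj(1/2 - sqrt(5)/2) + 2*(17/2 - sqrt(5)/2)*conj(-sqrt(5)/2 - 1/2) + 5*(1)*conj(0) + 5*(-1)*conj(0)]
      = (1/20)[(22) + (-2) + (6 + 4*sqrt(5)) + (-6 + 8*sqrt(5)) + (6 - 4*sqrt(5)) + (-8*sqrt(5) - 6) + (0) + (0)] = 20/20 = 1
  <chi_rho, chi_6> = (1/20)[1*(11)*conj(2) + 1*(1)*conj(2) + 2*(sqrt(5)/2 + 7/2)*conj(-1/2 + sqrt(5)/2) + 2*(sqrt(5)/2 + 17/2)*conj(-sqrt(5)/2 - 1/2) + 2*(7/2 - sqrt(5)/2)*conj(-sqrt(5)/2 - 1/2) + 2*(17/2 - sqrt(5)/2)*conj(-1/2 + sqrt(5)/2) + 5*(1)*conj(0) + 5*(-1)*conj(0)]
      = (1/20)[(22) + (2) + (-1 + 3*sqrt(5)) + (-9*sqrt(5) - 11) + (-3*sqrt(5) - 1) + (-11 + 9*sqrt(5)) + (0) + (0)] = 0/20 = 0
  <chi_rho, chi_7> = (1/20)[1*(11)*conj(2) + 1*(1)*conj(-2) + 2*(sqrt(5)/2 + 7/2)*conj(1/2 - sqrt(5)/2) + 2*(sqrt(5)/2 + 17/2)*conj(-sqrt(5)/2 - 1/2) + 2*(7/2 - sqrt(5)/2)*conj(1/2 + sqrt(5)/2) + 2*(17/2 - sqrt(5)/2)*conj(-1/2 + sqrt(5)/2) + 5*(1)*conj(0) + 5*(-1)*conj(0)]
      = (1/20)[(22) + (-2) + (1 - 3*sqrt(5)) + (-9*sqrt(5) - 11) + (1 + 3*sqrt(5)) + (-11 + 9*sqrt(5)) + (0) + (0)] = 0/20 = 0
  <chi_rho, chi_8> = (1/20)[1*(11)*conj(2) + 1*(1)*conj(2) + 2*(sqrt(5)/2 + 7/2)*conj(-sqrt(5)/2 - 1/2) + 2*(sqrt(5)/2 + 17/2)*conj(-1/2 + sqrt(5)/2) + 2*(7/2 - sqrt(5)/2)*conj(-1/2 + sqrt(5)/2) + 2*(17/2 - sqrt(5)/2)*conj(-sqrt(5)/2 - 1/2) + 5*(1)*conj(0) + 5*(-1)*conj(0)]
      = (1/20)[(22) + (2) + (-4*sqrt(5) - 6) + (-6 + 8*sqrt(5)) + (-6 + 4*sqrt(5)) + (-8*sqrt(5) - 6) + (0) + (0)] = 0/20 = 0
Dimension check: dim(rho) = sum (mult * dim) = 3*1 + 3*1 + 2*1 + 1*1 + 1*2 + 0*2 + 0*2 + 0*2 = 11 = chi_rho(e) = 11.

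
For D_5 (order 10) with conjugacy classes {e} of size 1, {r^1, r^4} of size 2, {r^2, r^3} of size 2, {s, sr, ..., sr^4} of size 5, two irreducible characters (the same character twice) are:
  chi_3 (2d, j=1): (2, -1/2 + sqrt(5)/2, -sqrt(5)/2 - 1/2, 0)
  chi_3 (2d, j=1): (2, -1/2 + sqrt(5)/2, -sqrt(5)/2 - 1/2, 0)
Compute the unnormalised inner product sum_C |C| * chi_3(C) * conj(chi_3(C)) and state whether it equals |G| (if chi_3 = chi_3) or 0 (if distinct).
Sum = 10 = |G| = 10; so <chi_3, chi_3> = 1 (norm-1 confirms irreducibility).

Solution. Compute term by term over conjugacy classes (|C| * chi_3(C) * conj(chi_3(C))):
  1*(2)*conj(2) + 2*(-1/2 + sqrt(5)/2)*conj(-1/2 + sqrt(5)/2) + 2*(-sqrt(5)/2 - 1/2)*conj(-sqrt(5)/2 - 1/2) + 5*(0)*conj(0)
  = (4) + (3 - sqrt(5)) + (sqrt(5) + 3) + (0)
  = 10.
Dividing by |G| = 10 gives 10/10 = 1, matching the row-orthogonality relation <chi_3, chi_3> = [chi_3 = chi_3].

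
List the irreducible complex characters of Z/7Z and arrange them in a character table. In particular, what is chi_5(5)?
Character table of Z/7Z (irreps indexed chi_0,...,chi_6 with chi_k(m) = zeta_7^(k*m), zeta_7 = exp(2*pi*i/7)):
  irrep \ class  {0} (size 1)  {1} (size 1)    {2} (size 1)    {3} (size 1)    {4} (size 1)    {5} (size 1)    {6} (size 1)  
  chi_0          1             1               1               1               1               1               1             
  chi_1          1             exp(2*I*pi/7)   exp(4*I*pi/7)   exp(6*I*pi/7)   exp(-6*I*pi/7)  exp(-4*I*pi/7)  exp(-2*I*pi/7)
  chi_2          1             exp(4*I*pi/7)   exp(-6*I*pi/7)  exp(-2*I*pi/7)  exp(2*I*pi/7)   exp(6*I*pi/7)   exp(-4*I*pi/7)
  chi_3          1             exp(6*I*pi/7)   exp(-2*I*pi/7)  exp(4*I*pi/7)   exp(-4*I*pi/7)  exp(2*I*pi/7)   exp(-6*I*pi/7)
  chi_4          1             exp(-6*I*pi/7)  exp(2*I*pi/7)   exp(-4*I*pi/7)  exp(4*I*pi/7)   exp(-2*I*pi/7)  exp(6*I*pi/7) 
  chi_5          1             exp(-4*I*pi/7)  exp(6*I*pi/7)   exp(2*I*pi/7)   exp(-2*I*pi/7)  exp(-6*I*pi/7)  exp(4*I*pi/7) 
  chi_6          1             exp(-2*I*pi/7)  exp(-4*I*pi/7)  exp(-6*I*pi/7)  exp(6*I*pi/7)   exp(4*I*pi/7)   exp(2*I*pi/7) 

Spot check: chi_5(5) = zeta_7^(5*5) = zeta_7^25 = exp(-6*I*pi/7).

Proof sketch: Z/7Z is abelian, so all 7 irreducible complex representations are 1-dimensional. They are given by chi_k(m) = zeta_7^(k*m) for k = 0,...,6. Row orthogonality: sum_m chi_k(m) conj(chi_l(m)) = 7 * [k = l].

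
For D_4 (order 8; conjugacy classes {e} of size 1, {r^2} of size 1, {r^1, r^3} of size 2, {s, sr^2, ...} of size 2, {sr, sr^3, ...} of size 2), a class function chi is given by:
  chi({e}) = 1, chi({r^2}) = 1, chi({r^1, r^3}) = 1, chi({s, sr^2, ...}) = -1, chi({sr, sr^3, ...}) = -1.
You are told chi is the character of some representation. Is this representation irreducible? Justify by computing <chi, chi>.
Irreducible: <chi, chi> = 1.

Solution. <chi, chi> = (1/|G|) sum_C |C| * |chi(C)|^2 = (1/8)[1*|1|^2 + 1*|1|^2 + 2*|1|^2 + 2*|-1|^2 + 2*|-1|^2]
  = (1/8)[(1) + (1) + (2) + (2) + (2)] = 8/8 = 1.
A character is irreducible iff <chi, chi> = 1, so this representation is irreducible.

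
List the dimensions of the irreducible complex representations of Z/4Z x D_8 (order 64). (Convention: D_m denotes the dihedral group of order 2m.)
Dimensions: 1, 1, 1, 1, 1, 1, 1, 1, 1, 1, 1, 1, 1, 1, 1, 1, 2, 2, 2, 2, 2, 2, 2, 2, 2, 2, 2, 2

Justification: There are 28 irreducibles (= number of conjugacy classes). Their dimensions d_i satisfy sum d_i^2 = |G| = 64: 1 + 1 + 1 + 1 + 1 + 1 + 1 + 1 + 1 + 1 + 1 + 1 + 1 + 1 + 1 + 1 + 4 + 4 + 4 + 4 + 4 + 4 + 4 + 4 + 4 + 4 + 4 + 4 = 64. (For the product with Z/4Z: each of the 4 1-dim characters of Z/4Z tensors with each irrep of D_8, giving 4 copies of each D_8-dimension.)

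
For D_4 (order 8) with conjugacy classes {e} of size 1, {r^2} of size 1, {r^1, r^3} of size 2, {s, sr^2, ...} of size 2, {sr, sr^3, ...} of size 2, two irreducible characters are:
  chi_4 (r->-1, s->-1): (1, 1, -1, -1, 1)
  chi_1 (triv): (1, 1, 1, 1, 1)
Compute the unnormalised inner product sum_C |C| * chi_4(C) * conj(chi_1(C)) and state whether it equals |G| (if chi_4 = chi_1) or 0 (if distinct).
Sum = 0; so <chi_4, chi_1> = 0 (distinct irreducibles are orthogonal).

Argument: Compute term by term over conjugacy classes (|C| * chi_4(C) * conj(chi_1(C))):
  1*(1)*conj(1) + 1*(1)*conj(1) + 2*(-1)*conj(1) + 2*(-1)*conj(1) + 2*(1)*conj(1)
  = (1) + (1) + (-2) + (-2) + (2)
  = 0.
Dividing by |G| = 8 gives 0/8 = 0, matching the row-orthogonality relation <chi_4, chi_1> = [chi_4 = chi_1].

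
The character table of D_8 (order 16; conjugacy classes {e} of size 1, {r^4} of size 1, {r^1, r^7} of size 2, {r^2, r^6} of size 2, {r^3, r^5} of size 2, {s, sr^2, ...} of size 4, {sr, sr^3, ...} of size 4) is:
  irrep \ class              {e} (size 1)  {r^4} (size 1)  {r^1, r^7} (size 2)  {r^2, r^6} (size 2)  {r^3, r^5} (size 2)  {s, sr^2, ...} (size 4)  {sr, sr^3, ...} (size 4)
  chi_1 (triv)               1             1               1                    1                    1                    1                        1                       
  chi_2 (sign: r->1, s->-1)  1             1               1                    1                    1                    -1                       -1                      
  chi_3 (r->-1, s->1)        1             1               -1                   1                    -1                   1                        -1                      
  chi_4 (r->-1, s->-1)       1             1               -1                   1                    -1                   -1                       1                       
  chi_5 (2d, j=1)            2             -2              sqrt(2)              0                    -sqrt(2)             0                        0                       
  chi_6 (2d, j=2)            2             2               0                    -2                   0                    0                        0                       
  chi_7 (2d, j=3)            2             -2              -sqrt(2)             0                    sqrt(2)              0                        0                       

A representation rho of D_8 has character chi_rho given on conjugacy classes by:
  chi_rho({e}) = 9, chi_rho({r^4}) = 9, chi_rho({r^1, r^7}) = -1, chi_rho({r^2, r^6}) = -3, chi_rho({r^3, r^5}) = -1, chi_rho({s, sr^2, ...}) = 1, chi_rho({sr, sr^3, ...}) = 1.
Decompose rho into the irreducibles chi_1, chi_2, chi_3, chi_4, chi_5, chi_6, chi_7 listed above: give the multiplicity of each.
Multiplicities: chi_1: 1, chi_2: 0, chi_3: 1, chi_4: 1, chi_5: 0, chi_6: 3, chi_7: 0.

Solution. Use <chi_rho, chi> = (1/|G|) sum_C |C| * chi_rho(C) * conj(chi(C)) with |G| = 16 for each irreducible chi in the table:
  <chi_rho, chi_1> = (1/16)[1*(9)*conj(1) + 1*(9)*conj(1) + 2*(-1)*conj(1) + 2*(-3)*conj(1) + 2*(-1)*conj(1) + 4*(1)*conj(1) + 4*(1)*conj(1)]
      = (1/16)[(9) + (9) + (-2) + (-6) + (-2) + (4) + (4)] = 16/16 = 1
  <chi_rho, chi_2> = (1/16)[1*(9)*conj(1) + 1*(9)*conj(1) + 2*(-1)*conj(1) + 2*(-3)*conj(1) + 2*(-1)*conj(1) + 4*(1)*conj(-1) + 4*(1)*conj(-1)]
      = (1/16)[(9) + (9) + (-2) + (-6) + (-2) + (-4) + (-4)] = 0/16 = 0
  <chi_rho, chi_3> = (1/16)[1*(9)*conj(1) + 1*(9)*conj(1) + 2*(-1)*conj(-1) + 2*(-3)*conj(1) + 2*(-1)*conj(-1) + 4*(1)*conj(1) + 4*(1)*conj(-1)]
      = (1/16)[(9) + (9) + (2) + (-6) + (2) + (4) + (-4)] = 16/16 = 1
  <chi_rho, chi_4> = (1/16)[1*(9)*conj(1) + 1*(9)*conj(1) + 2*(-1)*conj(-1) + 2*(-3)*conj(1) + 2*(-1)*conj(-1) + 4*(1)*conj(-1) + 4*(1)*conj(1)]
      = (1/16)[(9) + (9) + (2) + (-6) + (2) + (-4) + (4)] = 16/16 = 1
  <chi_rho, chi_5> = (1/16)[1*(9)*conj(2) + 1*(9)*conj(-2) + 2*(-1)*conj(sqrt(2)) + 2*(-3)*conj(0) + 2*(-1)*conj(-sqrt(2)) + 4*(1)*conj(0) + 4*(1)*conj(0)]
      = (1/16)[(18) + (-18) + (-2*sqrt(2)) + (0) + (2*sqrt(2)) + (0) + (0)] = 0/16 = 0
  <chi_rho, chi_6> = (1/16)[1*(9)*conj(2) + 1*(9)*conj(2) + 2*(-1)*conj(0) + 2*(-3)*conj(-2) + 2*(-1)*conj(0) + 4*(1)*conj(0) + 4*(1)*conj(0)]
      = (1/16)[(18) + (18) + (0) + (12) + (0) + (0) + (0)] = 48/16 = 3
  <chi_rho, chi_7> = (1/16)[1*(9)*conj(2) + 1*(9)*conj(-2) + 2*(-1)*conj(-sqrt(2)) + 2*(-3)*conj(0) + 2*(-1)*conj(sqrt(2)) + 4*(1)*conj(0) + 4*(1)*conj(0)]
      = (1/16)[(18) + (-18) + (2*sqrt(2)) + (0) + (-2*sqrt(2)) + (0) + (0)] = 0/16 = 0
Dimension check: dim(rho) = sum (mult * dim) = 1*1 + 0*1 + 1*1 + 1*1 + 0*2 + 3*2 + 0*2 = 9 = chi_rho(e) = 9.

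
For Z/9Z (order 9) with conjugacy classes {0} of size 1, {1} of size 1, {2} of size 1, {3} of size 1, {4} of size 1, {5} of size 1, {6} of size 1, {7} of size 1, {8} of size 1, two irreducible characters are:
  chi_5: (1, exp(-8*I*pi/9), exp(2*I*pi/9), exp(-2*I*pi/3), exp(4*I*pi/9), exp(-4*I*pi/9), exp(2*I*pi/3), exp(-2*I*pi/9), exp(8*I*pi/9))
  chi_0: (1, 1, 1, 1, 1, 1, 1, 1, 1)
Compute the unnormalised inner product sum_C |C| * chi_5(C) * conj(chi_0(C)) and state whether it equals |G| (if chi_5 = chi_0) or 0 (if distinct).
Sum = 0; so <chi_5, chi_0> = 0 (distinct irreducibles are orthogonal).

Solution. Compute term by term over conjugacy classes (|C| * chi_5(C) * conj(chi_0(C))):
  1*(1)*conj(1) + 1*(exp(-8*I*pi/9))*conj(1) + 1*(exp(2*I*pi/9))*conj(1) + 1*(exp(-2*I*pi/3))*conj(1) + 1*(exp(4*I*pi/9))*conj(1) + 1*(exp(-4*I*pi/9))*conj(1) + 1*(exp(2*I*pi/3))*conj(1) + 1*(exp(-2*I*pi/9))*conj(1) + 1*(exp(8*I*pi/9))*conj(1)
  = (1) + (exp(-8*I*pi/9)) + (exp(2*I*pi/9)) + (exp(-2*I*pi/3)) + (exp(4*I*pi/9)) + (exp(-4*I*pi/9)) + (exp(2*I*pi/3)) + (exp(-2*I*pi/9)) + (exp(8*I*pi/9))
  = 0.
(Exp terms are combined using exp(i*s)*conj(exp(i*t)) = exp(i*(s-t)), and sums of them are collapsed using the identity that for every m > 1 the m distinct m-th roots of unity sum to 0, e.g. 1 + exp(2*I*pi/3) + exp(-2*I*pi/3) = 0.)
Dividing by |G| = 9 gives 0/9 = 0, matching the row-orthogonality relation <chi_5, chi_0> = [chi_5 = chi_0].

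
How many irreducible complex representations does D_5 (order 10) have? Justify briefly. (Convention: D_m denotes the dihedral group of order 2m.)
4

Why: The number of irreducible complex representations of a finite group equals its number of conjugacy classes. D_5 has 4 conjugacy classes ((n+3)/2 for n odd), so D_5 (order 10) has exactly 4 irreducible complex representations.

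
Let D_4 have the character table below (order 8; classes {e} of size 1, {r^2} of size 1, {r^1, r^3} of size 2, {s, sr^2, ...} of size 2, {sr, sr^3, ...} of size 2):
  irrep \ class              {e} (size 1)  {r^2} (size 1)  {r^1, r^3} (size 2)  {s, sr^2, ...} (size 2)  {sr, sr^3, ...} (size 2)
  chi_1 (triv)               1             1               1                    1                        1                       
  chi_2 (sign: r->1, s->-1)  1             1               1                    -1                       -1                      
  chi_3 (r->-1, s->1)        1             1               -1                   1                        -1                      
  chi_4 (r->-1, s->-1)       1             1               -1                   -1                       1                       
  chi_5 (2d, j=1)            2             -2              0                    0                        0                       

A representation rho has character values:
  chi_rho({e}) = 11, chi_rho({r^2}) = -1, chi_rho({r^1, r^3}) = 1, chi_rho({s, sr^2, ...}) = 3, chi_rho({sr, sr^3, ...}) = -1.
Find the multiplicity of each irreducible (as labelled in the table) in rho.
Multiplicities: chi_1: 2, chi_2: 1, chi_3: 2, chi_4: 0, chi_5: 3.

Working: Use <chi_rho, chi> = (1/|G|) sum_C |C| * chi_rho(C) * conj(chi(C)) with |G| = 8 for each irreducible chi in the table:
  <chi_rho, chi_1> = (1/8)[1*(11)*conj(1) + 1*(-1)*conj(1) + 2*(1)*conj(1) + 2*(3)*conj(1) + 2*(-1)*conj(1)]
      = (1/8)[(11) + (-1) + (2) + (6) + (-2)] = 16/8 = 2
  <chi_rho, chi_2> = (1/8)[1*(11)*conj(1) + 1*(-1)*conj(1) + 2*(1)*conj(1) + 2*(3)*conj(-1) + 2*(-1)*conj(-1)]
      = (1/8)[(11) + (-1) + (2) + (-6) + (2)] = 8/8 = 1
  <chi_rho, chi_3> = (1/8)[1*(11)*conj(1) + 1*(-1)*conj(1) + 2*(1)*conj(-1) + 2*(3)*conj(1) + 2*(-1)*conj(-1)]
      = (1/8)[(11) + (-1) + (-2) + (6) + (2)] = 16/8 = 2
  <chi_rho, chi_4> = (1/8)[1*(11)*conj(1) + 1*(-1)*conj(1) + 2*(1)*conj(-1) + 2*(3)*conj(-1) + 2*(-1)*conj(1)]
      = (1/8)[(11) + (-1) + (-2) + (-6) + (-2)] = 0/8 = 0
  <chi_rho, chi_5> = (1/8)[1*(11)*conj(2) + 1*(-1)*conj(-2) + 2*(1)*conj(0) + 2*(3)*conj(0) + 2*(-1)*conj(0)]
      = (1/8)[(22) + (2) + (0) + (0) + (0)] = 24/8 = 3
Dimension check: dim(rho) = sum (mult * dim) = 2*1 + 1*1 + 2*1 + 0*1 + 3*2 = 11 = chi_rho(e) = 11.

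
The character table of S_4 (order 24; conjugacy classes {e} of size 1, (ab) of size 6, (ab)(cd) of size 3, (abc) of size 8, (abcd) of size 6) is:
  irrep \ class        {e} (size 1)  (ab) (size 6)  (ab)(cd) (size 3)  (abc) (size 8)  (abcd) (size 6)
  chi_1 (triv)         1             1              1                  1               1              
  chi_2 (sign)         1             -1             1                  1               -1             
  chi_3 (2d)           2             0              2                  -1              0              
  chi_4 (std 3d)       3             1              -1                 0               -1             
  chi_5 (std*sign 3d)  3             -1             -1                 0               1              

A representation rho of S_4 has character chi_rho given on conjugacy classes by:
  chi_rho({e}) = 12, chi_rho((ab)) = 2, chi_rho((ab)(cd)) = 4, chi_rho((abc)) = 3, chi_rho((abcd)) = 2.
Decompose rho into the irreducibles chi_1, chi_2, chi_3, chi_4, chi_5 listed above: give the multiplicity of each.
Multiplicities: chi_1: 3, chi_2: 1, chi_3: 1, chi_4: 1, chi_5: 1.

Solution. Use <chi_rho, chi> = (1/|G|) sum_C |C| * chi_rho(C) * conj(chi(C)) with |G| = 24 for each irreducible chi in the table:
  <chi_rho, chi_1> = (1/24)[1*(12)*conj(1) + 6*(2)*conj(1) + 3*(4)*conj(1) + 8*(3)*conj(1) + 6*(2)*conj(1)]
      = (1/24)[(12) + (12) + (12) + (24) + (12)] = 72/24 = 3
  <chi_rho, chi_2> = (1/24)[1*(12)*conj(1) + 6*(2)*conj(-1) + 3*(4)*conj(1) + 8*(3)*conj(1) + 6*(2)*conj(-1)]
      = (1/24)[(12) + (-12) + (12) + (24) + (-12)] = 24/24 = 1
  <chi_rho, chi_3> = (1/24)[1*(12)*conj(2) + 6*(2)*conj(0) + 3*(4)*conj(2) + 8*(3)*conj(-1) + 6*(2)*conj(0)]
      = (1/24)[(24) + (0) + (24) + (-24) + (0)] = 24/24 = 1
  <chi_rho, chi_4> = (1/24)[1*(12)*conj(3) + 6*(2)*conj(1) + 3*(4)*conj(-1) + 8*(3)*conj(0) + 6*(2)*conj(-1)]
      = (1/24)[(36) + (12) + (-12) + (0) + (-12)] = 24/24 = 1
  <chi_rho, chi_5> = (1/24)[1*(12)*conj(3) + 6*(2)*conj(-1) + 3*(4)*conj(-1) + 8*(3)*conj(0) + 6*(2)*conj(1)]
      = (1/24)[(36) + (-12) + (-12) + (0) + (12)] = 24/24 = 1
Dimension check: dim(rho) = sum (mult * dim) = 3*1 + 1*1 + 1*2 + 1*3 + 1*3 = 12 = chi_rho(e) = 12.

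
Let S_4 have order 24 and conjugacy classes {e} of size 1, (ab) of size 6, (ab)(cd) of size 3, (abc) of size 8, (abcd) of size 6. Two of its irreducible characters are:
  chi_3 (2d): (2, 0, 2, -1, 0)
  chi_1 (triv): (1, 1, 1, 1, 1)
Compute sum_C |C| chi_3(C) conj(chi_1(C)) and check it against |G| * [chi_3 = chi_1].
Sum = 0; so <chi_3, chi_1> = 0 (distinct irreducibles are orthogonal).

Proof sketch: Compute term by term over conjugacy classes (|C| * chi_3(C) * conj(chi_1(C))):
  1*(2)*conj(1) + 6*(0)*conj(1) + 3*(2)*conj(1) + 8*(-1)*conj(1) + 6*(0)*conj(1)
  = (2) + (0) + (6) + (-8) + (0)
  = 0.
Dividing by |G| = 24 gives 0/24 = 0, matching the row-orthogonality relation <chi_3, chi_1> = [chi_3 = chi_1].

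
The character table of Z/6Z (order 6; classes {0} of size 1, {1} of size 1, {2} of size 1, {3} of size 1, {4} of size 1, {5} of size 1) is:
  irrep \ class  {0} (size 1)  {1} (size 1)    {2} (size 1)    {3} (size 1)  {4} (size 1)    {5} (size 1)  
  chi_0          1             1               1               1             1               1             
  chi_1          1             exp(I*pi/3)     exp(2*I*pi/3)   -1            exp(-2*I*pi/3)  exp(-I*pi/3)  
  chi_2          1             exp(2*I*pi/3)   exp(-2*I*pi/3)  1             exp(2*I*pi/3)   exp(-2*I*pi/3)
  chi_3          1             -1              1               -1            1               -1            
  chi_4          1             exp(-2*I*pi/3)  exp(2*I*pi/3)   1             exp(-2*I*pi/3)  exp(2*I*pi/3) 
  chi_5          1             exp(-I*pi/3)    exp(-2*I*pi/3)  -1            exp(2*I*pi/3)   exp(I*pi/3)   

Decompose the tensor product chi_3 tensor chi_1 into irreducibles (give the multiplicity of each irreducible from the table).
chi_3 tensor chi_1 = chi_4 (all other irreducibles have multiplicity 0).

The character of a tensor product is the pointwise product (chi_3 * chi_1)(C) = chi_3(C) * chi_1(C):
  {0}: (1)*(1), {1}: (-1)*(exp(I*pi/3)), {2}: (1)*(exp(2*I*pi/3)), {3}: (-1)*(-1), {4}: (1)*(exp(-2*I*pi/3)), {5}: (-1)*(exp(-I*pi/3))
so (chi_3 * chi_1) takes values
  {0} -> 1, {1} -> -exp(I*pi/3), {2} -> exp(2*I*pi/3), {3} -> 1, {4} -> exp(-2*I*pi/3), {5} -> -exp(-I*pi/3).
Now take the inner product of this character with each irreducible chi from the table, <chi_3*chi_1, chi> = (1/6) sum_C |C| (chi_3*chi_1)(C) conj(chi(C)):
  <chi_3*chi_1, chi_0> = (1/6)[1*(1)*conj(1) + 1*(-exp(I*pi/3))*conj(1) + 1*(exp(2*I*pi/3))*conj(1) + 1*(1)*conj(1) + 1*(exp(-2*I*pi/3))*conj(1) + 1*(-exp(-I*pi/3))*conj(1)]
      = (1/6)[(1) + (-exp(I*pi/3)) + (exp(2*I*pi/3)) + (1) + (exp(-2*I*pi/3)) + (-exp(-I*pi/3))] = 0/6 = 0
  <chi_3*chi_1, chi_1> = (1/6)[1*(1)*conj(1) + 1*(-exp(I*pi/3))*conj(exp(I*pi/3)) + 1*(exp(2*I*pi/3))*conj(exp(2*I*pi/3)) + 1*(1)*conj(-1) + 1*(exp(-2*I*pi/3))*conj(exp(-2*I*pi/3)) + 1*(-exp(-I*pi/3))*conj(exp(-I*pi/3))]
      = (1/6)[(1) + (-1) + (1) + (-1) + (1) + (-1)] = 0/6 = 0
  <chi_3*chi_1, chi_2> = (1/6)[1*(1)*conj(1) + 1*(-exp(I*pi/3))*conj(exp(2*I*pi/3)) + 1*(exp(2*I*pi/3))*conj(exp(-2*I*pi/3)) + 1*(1)*conj(1) + 1*(exp(-2*I*pi/3))*conj(exp(2*I*pi/3)) + 1*(-exp(-I*pi/3))*conj(exp(-2*I*pi/3))]
      = (1/6)[(1) + (-exp(-I*pi/3)) + (exp(-2*I*pi/3)) + (1) + (exp(2*I*pi/3)) + (-exp(I*pi/3))] = 0/6 = 0
  <chi_3*chi_1, chi_3> = (1/6)[1*(1)*conj(1) + 1*(-exp(I*pi/3))*conj(-1) + 1*(exp(2*I*pi/3))*conj(1) + 1*(1)*conj(-1) + 1*(exp(-2*I*pi/3))*conj(1) + 1*(-exp(-I*pi/3))*conj(-1)]
      = (1/6)[(1) + (exp(I*pi/3)) + (exp(2*I*pi/3)) + (-1) + (exp(-2*I*pi/3)) + (exp(-I*pi/3))] = 0/6 = 0
  <chi_3*chi_1, chi_4> = (1/6)[1*(1)*conj(1) + 1*(-exp(I*pi/3))*conj(exp(-2*I*pi/3)) + 1*(exp(2*I*pi/3))*conj(exp(2*I*pi/3)) + 1*(1)*conj(1) + 1*(exp(-2*I*pi/3))*conj(exp(-2*I*pi/3)) + 1*(-exp(-I*pi/3))*conj(exp(2*I*pi/3))]
      = (1/6)[(1) + (1) + (1) + (1) + (1) + (1)] = 6/6 = 1
  <chi_3*chi_1, chi_5> = (1/6)[1*(1)*conj(1) + 1*(-exp(I*pi/3))*conj(exp(-I*pi/3)) + 1*(exp(2*I*pi/3))*conj(exp(-2*I*pi/3)) + 1*(1)*conj(-1) + 1*(exp(-2*I*pi/3))*conj(exp(2*I*pi/3)) + 1*(-exp(-I*pi/3))*conj(exp(I*pi/3))]
      = (1/6)[(1) + (-exp(2*I*pi/3)) + (exp(-2*I*pi/3)) + (-1) + (exp(2*I*pi/3)) + (-exp(-2*I*pi/3))] = 0/6 = 0
(Exp terms are combined using exp(i*s)*conj(exp(i*t)) = exp(i*(s-t)), and sums of them are collapsed using the identity that for every m > 1 the m distinct m-th roots of unity sum to 0, e.g. 1 + exp(2*I*pi/3) + exp(-2*I*pi/3) = 0.)
Hence the multiplicities are chi_4: 1. Dimension check: dim(chi_3)*dim(chi_1) = 1*1 = 1 and sum (mult * dim) = 1*1 = 1.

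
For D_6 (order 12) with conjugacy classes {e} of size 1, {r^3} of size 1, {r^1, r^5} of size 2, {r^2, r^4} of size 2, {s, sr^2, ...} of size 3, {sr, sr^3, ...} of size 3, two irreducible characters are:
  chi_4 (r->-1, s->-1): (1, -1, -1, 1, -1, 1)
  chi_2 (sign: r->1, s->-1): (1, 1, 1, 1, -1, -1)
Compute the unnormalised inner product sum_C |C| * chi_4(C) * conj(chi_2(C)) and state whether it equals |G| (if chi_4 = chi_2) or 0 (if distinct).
Sum = 0; so <chi_4, chi_2> = 0 (distinct irreducibles are orthogonal).

Derivation: Compute term by term over conjugacy classes (|C| * chi_4(C) * conj(chi_2(C))):
  1*(1)*conj(1) + 1*(-1)*conj(1) + 2*(-1)*conj(1) + 2*(1)*conj(1) + 3*(-1)*conj(-1) + 3*(1)*conj(-1)
  = (1) + (-1) + (-2) + (2) + (3) + (-3)
  = 0.
Dividing by |G| = 12 gives 0/12 = 0, matching the row-orthogonality relation <chi_4, chi_2> = [chi_4 = chi_2].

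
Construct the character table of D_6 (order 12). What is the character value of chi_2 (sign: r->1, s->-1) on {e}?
Conjugacy classes: {e} of size 1, {r^3} of size 1, {r^1, r^5} of size 2, {r^2, r^4} of size 2, {s, sr^2, ...} of size 3, {sr, sr^3, ...} of size 3.
Character table:
  irrep \ class              {e} (size 1)  {r^3} (size 1)  {r^1, r^5} (size 2)  {r^2, r^4} (size 2)  {s, sr^2, ...} (size 3)  {sr, sr^3, ...} (size 3)
  chi_1 (triv)               1             1               1                    1                    1                        1                       
  chi_2 (sign: r->1, s->-1)  1             1               1                    1                    -1                       -1                      
  chi_3 (r->-1, s->1)        1             -1              -1                   1                    1                        -1                      
  chi_4 (r->-1, s->-1)       1             -1              -1                   1                    -1                       1                       
  chi_5 (2d, j=1)            2             -2              1                    -1                   0                        0                       
  chi_6 (2d, j=2)            2             2               -1                   -1                   0                        0                       

Spot check: chi_2 (sign: r->1, s->-1) on {e} = 1.

Derivation: D_6 has order 2*6 = 12 with 6 conjugacy classes, hence 6 irreducibles. Sum of squared dims 1 + 1 + 1 + 1 + 4 + 4 = 12 = |G|. Linear characters come from the abelianisation; the 2-dimensional irreps have character r^k -> 2*cos(2*pi*j*k/6), reflections -> 0.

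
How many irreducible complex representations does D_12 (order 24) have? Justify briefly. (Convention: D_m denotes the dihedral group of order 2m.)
9

Why: The number of irreducible complex representations of a finite group equals its number of conjugacy classes. D_12 has 9 conjugacy classes (n/2 + 3 for n even), so D_12 (order 24) has exactly 9 irreducible complex representations.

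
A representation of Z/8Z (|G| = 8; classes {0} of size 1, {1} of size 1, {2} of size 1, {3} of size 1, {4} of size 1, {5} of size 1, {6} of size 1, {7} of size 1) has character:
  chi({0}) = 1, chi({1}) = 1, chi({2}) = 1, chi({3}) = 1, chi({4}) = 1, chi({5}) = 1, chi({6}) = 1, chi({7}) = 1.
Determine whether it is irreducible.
Irreducible: <chi, chi> = 1.

Justification: <chi, chi> = (1/|G|) sum_C |C| * |chi(C)|^2 = (1/8)[1*|1|^2 + 1*|1|^2 + 1*|1|^2 + 1*|1|^2 + 1*|1|^2 + 1*|1|^2 + 1*|1|^2 + 1*|1|^2]
  = (1/8)[(1) + (1) + (1) + (1) + (1) + (1) + (1) + (1)] = 8/8 = 1.
(Exp terms are combined using exp(i*s)*conj(exp(i*t)) = exp(i*(s-t)), and sums of them are collapsed using the identity that for every m > 1 the m distinct m-th roots of unity sum to 0, e.g. 1 + exp(2*I*pi/3) + exp(-2*I*pi/3) = 0.)
A character is irreducible iff <chi, chi> = 1, so this representation is irreducible.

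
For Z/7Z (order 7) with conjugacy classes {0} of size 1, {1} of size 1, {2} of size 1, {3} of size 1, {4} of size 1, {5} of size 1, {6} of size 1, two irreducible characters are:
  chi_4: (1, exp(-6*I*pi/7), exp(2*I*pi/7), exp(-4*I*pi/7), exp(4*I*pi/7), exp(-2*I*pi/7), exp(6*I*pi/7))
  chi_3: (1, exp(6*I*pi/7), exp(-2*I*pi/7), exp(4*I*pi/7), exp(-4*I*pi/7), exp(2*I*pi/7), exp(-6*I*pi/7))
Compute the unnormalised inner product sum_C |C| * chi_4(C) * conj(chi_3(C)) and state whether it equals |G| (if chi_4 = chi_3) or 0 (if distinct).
Sum = 0; so <chi_4, chi_3> = 0 (distinct irreducibles are orthogonal).

Why: Compute term by term over conjugacy classes (|C| * chi_4(C) * conj(chi_3(C))):
  1*(1)*conj(1) + 1*(exp(-6*I*pi/7))*conj(exp(6*I*pi/7)) + 1*(exp(2*I*pi/7))*conj(exp(-2*I*pi/7)) + 1*(exp(-4*I*pi/7))*conj(exp(4*I*pi/7)) + 1*(exp(4*I*pi/7))*conj(exp(-4*I*pi/7)) + 1*(exp(-2*I*pi/7))*conj(exp(2*I*pi/7)) + 1*(exp(6*I*pi/7))*conj(exp(-6*I*pi/7))
  = (1) + (exp(2*I*pi/7)) + (exp(4*I*pi/7)) + (exp(6*I*pi/7)) + (exp(-6*I*pi/7)) + (exp(-4*I*pi/7)) + (exp(-2*I*pi/7))
  = 0.
(Exp terms are combined using exp(i*s)*conj(exp(i*t)) = exp(i*(s-t)), and sums of them are collapsed using the identity that for every m > 1 the m distinct m-th roots of unity sum to 0, e.g. 1 + exp(2*I*pi/3) + exp(-2*I*pi/3) = 0.)
Dividing by |G| = 7 gives 0/7 = 0, matching the row-orthogonality relation <chi_4, chi_3> = [chi_4 = chi_3].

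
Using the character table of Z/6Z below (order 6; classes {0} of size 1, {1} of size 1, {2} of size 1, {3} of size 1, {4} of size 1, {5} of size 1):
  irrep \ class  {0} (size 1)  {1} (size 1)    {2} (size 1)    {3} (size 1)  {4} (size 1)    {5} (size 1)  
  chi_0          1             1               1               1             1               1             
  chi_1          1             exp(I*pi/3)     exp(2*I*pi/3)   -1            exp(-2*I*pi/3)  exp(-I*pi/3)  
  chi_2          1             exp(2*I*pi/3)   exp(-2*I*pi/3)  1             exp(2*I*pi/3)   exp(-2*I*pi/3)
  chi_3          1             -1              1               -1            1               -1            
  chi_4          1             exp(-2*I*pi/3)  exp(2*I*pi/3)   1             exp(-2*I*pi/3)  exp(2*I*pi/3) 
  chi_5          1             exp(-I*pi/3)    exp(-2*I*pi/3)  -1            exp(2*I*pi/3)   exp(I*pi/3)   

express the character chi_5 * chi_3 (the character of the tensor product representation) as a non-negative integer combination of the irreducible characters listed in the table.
chi_5 tensor chi_3 = chi_2 (all other irreducibles have multiplicity 0).

Argument: The character of a tensor product is the pointwise product (chi_5 * chi_3)(C) = chi_5(C) * chi_3(C):
  {0}: (1)*(1), {1}: (exp(-I*pi/3))*(-1), {2}: (exp(-2*I*pi/3))*(1), {3}: (-1)*(-1), {4}: (exp(2*I*pi/3))*(1), {5}: (exp(I*pi/3))*(-1)
so (chi_5 * chi_3) takes values
  {0} -> 1, {1} -> -exp(-I*pi/3), {2} -> exp(-2*I*pi/3), {3} -> 1, {4} -> exp(2*I*pi/3), {5} -> -exp(I*pi/3).
Now take the inner product of this character with each irreducible chi from the table, <chi_5*chi_3, chi> = (1/6) sum_C |C| (chi_5*chi_3)(C) conj(chi(C)):
  <chi_5*chi_3, chi_0> = (1/6)[1*(1)*conj(1) + 1*(-exp(-I*pi/3))*conj(1) + 1*(exp(-2*I*pi/3))*conj(1) + 1*(1)*conj(1) + 1*(exp(2*I*pi/3))*conj(1) + 1*(-exp(I*pi/3))*conj(1)]
      = (1/6)[(1) + (-exp(-I*pi/3)) + (exp(-2*I*pi/3)) + (1) + (exp(2*I*pi/3)) + (-exp(I*pi/3))] = 0/6 = 0
  <chi_5*chi_3, chi_1> = (1/6)[1*(1)*conj(1) + 1*(-exp(-I*pi/3))*conj(exp(I*pi/3)) + 1*(exp(-2*I*pi/3))*conj(exp(2*I*pi/3)) + 1*(1)*conj(-1) + 1*(exp(2*I*pi/3))*conj(exp(-2*I*pi/3)) + 1*(-exp(I*pi/3))*conj(exp(-I*pi/3))]
      = (1/6)[(1) + (-exp(-2*I*pi/3)) + (exp(2*I*pi/3)) + (-1) + (exp(-2*I*pi/3)) + (-exp(2*I*pi/3))] = 0/6 = 0
  <chi_5*chi_3, chi_2> = (1/6)[1*(1)*conj(1) + 1*(-exp(-I*pi/3))*conj(exp(2*I*pi/3)) + 1*(exp(-2*I*pi/3))*conj(exp(-2*I*pi/3)) + 1*(1)*conj(1) + 1*(exp(2*I*pi/3))*conj(exp(2*I*pi/3)) + 1*(-exp(I*pi/3))*conj(exp(-2*I*pi/3))]
      = (1/6)[(1) + (1) + (1) + (1) + (1) + (1)] = 6/6 = 1
  <chi_5*chi_3, chi_3> = (1/6)[1*(1)*conj(1) + 1*(-exp(-I*pi/3))*conj(-1) + 1*(exp(-2*I*pi/3))*conj(1) + 1*(1)*conj(-1) + 1*(exp(2*I*pi/3))*conj(1) + 1*(-exp(I*pi/3))*conj(-1)]
      = (1/6)[(1) + (exp(-I*pi/3)) + (exp(-2*I*pi/3)) + (-1) + (exp(2*I*pi/3)) + (exp(I*pi/3))] = 0/6 = 0
  <chi_5*chi_3, chi_4> = (1/6)[1*(1)*conj(1) + 1*(-exp(-I*pi/3))*conj(exp(-2*I*pi/3)) + 1*(exp(-2*I*pi/3))*conj(exp(2*I*pi/3)) + 1*(1)*conj(1) + 1*(exp(2*I*pi/3))*conj(exp(-2*I*pi/3)) + 1*(-exp(I*pi/3))*conj(exp(2*I*pi/3))]
      = (1/6)[(1) + (-exp(I*pi/3)) + (exp(2*I*pi/3)) + (1) + (exp(-2*I*pi/3)) + (-exp(-I*pi/3))] = 0/6 = 0
  <chi_5*chi_3, chi_5> = (1/6)[1*(1)*conj(1) + 1*(-exp(-I*pi/3))*conj(exp(-I*pi/3)) + 1*(exp(-2*I*pi/3))*conj(exp(-2*I*pi/3)) + 1*(1)*conj(-1) + 1*(exp(2*I*pi/3))*conj(exp(2*I*pi/3)) + 1*(-exp(I*pi/3))*conj(exp(I*pi/3))]
      = (1/6)[(1) + (-1) + (1) + (-1) + (1) + (-1)] = 0/6 = 0
(Exp terms are combined using exp(i*s)*conj(exp(i*t)) = exp(i*(s-t)), and sums of them are collapsed using the identity that for every m > 1 the m distinct m-th roots of unity sum to 0, e.g. 1 + exp(2*I*pi/3) + exp(-2*I*pi/3) = 0.)
Hence the multiplicities are chi_2: 1. Dimension check: dim(chi_5)*dim(chi_3) = 1*1 = 1 and sum (mult * dim) = 1*1 = 1.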